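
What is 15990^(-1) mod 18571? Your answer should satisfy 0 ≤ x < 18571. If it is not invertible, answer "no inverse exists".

Apply the Euclidean algorithm to 18571 and 15990:
18571 = 1×15990 + 2581
15990 = 6×2581 + 504
2581 = 5×504 + 61
504 = 8×61 + 16
61 = 3×16 + 13
16 = 1×13 + 3
13 = 4×3 + 1
3 = 3×1 + 0
The gcd is 1. Working backward:
1 = 13 − 4·3
1 = −4·16 + 5·13
1 = 5·61 − 19·16
1 = −19·504 + 157·61
1 = 157·2581 − 804·504
1 = −804·15990 + 4981·2581
1 = 4981·18571 − 5785·15990
So 15990·(-5785) ≡ 1 (mod 18571), and -5785 ≡ 12786 (mod 18571).

12786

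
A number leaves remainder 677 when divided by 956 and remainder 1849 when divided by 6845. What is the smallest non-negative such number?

2301769

Write x = 677 + 956·k. Then 956·k ≡ 1849 − 677 ≡ 1172 (mod 6845).
Need 956⁻¹ mod 6845. Extended Euclid on (6845, 956):
6845 = 7*956 + 153
956 = 6*153 + 38
153 = 4*38 + 1
38 = 38*1 + 0
Back-substitute:
1 = 153 − 4·38
1 = −4·956 + 25·153
1 = 25·6845 − 179·956
956⁻¹ ≡ 6666 (mod 6845), so k ≡ 6666·1172 ≡ 2407 (mod 6845).
x = 677 + 956·2407 = 2301769.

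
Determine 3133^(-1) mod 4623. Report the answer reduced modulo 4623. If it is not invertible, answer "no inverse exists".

Run Euclid on (4623, 3133):
4623 = 1*3133 + 1490
3133 = 2*1490 + 153
1490 = 9*153 + 113
153 = 1*113 + 40
113 = 2*40 + 33
40 = 1*33 + 7
33 = 4*7 + 5
7 = 1*5 + 2
5 = 2*2 + 1
2 = 2*1 + 0
The gcd is 1. Working backward:
1 = 5 − 2·2
1 = −2·7 + 3·5
1 = 3·33 − 14·7
1 = −14·40 + 17·33
1 = 17·113 − 48·40
1 = −48·153 + 65·113
1 = 65·1490 − 633·153
1 = −633·3133 + 1331·1490
1 = 1331·4623 − 1964·3133
So 3133·(-1964) ≡ 1 (mod 4623), and -1964 ≡ 2659 (mod 4623).

2659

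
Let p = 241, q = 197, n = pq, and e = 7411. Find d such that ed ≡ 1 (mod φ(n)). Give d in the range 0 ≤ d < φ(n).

39931

φ(n) = (p−1)(q−1) = 240·196 = 47040.
Need d with 7411·d ≡ 1 (mod 47040). Apply the extended Euclidean algorithm:
47040 = 6×7411 + 2574
7411 = 2×2574 + 2263
2574 = 1×2263 + 311
2263 = 7×311 + 86
311 = 3×86 + 53
86 = 1×53 + 33
53 = 1×33 + 20
33 = 1×20 + 13
20 = 1×13 + 7
13 = 1×7 + 6
7 = 1×6 + 1
6 = 6×1 + 0
Back-substitute:
1 = 7 − 6
1 = −13 + 2·7
1 = 2·20 − 3·13
1 = −3·33 + 5·20
1 = 5·53 − 8·33
1 = −8·86 + 13·53
1 = 13·311 − 47·86
1 = −47·2263 + 342·311
1 = 342·2574 − 389·2263
1 = −389·7411 + 1120·2574
1 = 1120·47040 − 7109·7411
So 7411·(-7109) ≡ 1 (mod 47040), hence d ≡ -7109 ≡ 39931 (mod 47040).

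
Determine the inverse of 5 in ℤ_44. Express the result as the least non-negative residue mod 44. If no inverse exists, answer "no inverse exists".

9

Apply the Euclidean algorithm to 44 and 5:
44 = 8*5 + 4
5 = 1*4 + 1
4 = 4*1 + 0
The gcd is 1. Working backward:
1 = 5 − 4
1 = −44 + 9·5
So 5·9 ≡ 1 (mod 44).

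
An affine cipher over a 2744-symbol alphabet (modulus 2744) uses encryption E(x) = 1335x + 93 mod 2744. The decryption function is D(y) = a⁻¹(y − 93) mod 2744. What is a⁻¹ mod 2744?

927

Run Euclid on (2744, 1335):
2744 = 2·1335 + 74
1335 = 18·74 + 3
74 = 24·3 + 2
3 = 1·2 + 1
2 = 2·1 + 0
The gcd is 1. Working backward:
1 = 3 − 2
1 = −74 + 25·3
1 = 25·1335 − 451·74
1 = −451·2744 + 927·1335
So 1335·927 ≡ 1 (mod 2744).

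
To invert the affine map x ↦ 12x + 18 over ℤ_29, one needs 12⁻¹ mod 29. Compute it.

Apply the Euclidean algorithm to 29 and 12:
29 = 2×12 + 5
12 = 2×5 + 2
5 = 2×2 + 1
2 = 2×1 + 0
Since gcd(12, 29) = 1, back-substitute to write 1 as a combination:
1 = 5 − 2·2
1 = −2·12 + 5·5
1 = 5·29 − 12·12
So 12·(-12) ≡ 1 (mod 29), and -12 ≡ 17 (mod 29).

17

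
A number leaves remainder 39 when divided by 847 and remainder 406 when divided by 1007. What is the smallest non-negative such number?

Write x = 39 + 847·k. Then 847·k ≡ 406 − 39 ≡ 367 (mod 1007).
Need 847⁻¹ mod 1007. Extended Euclid on (1007, 847):
1007 = 1*847 + 160
847 = 5*160 + 47
160 = 3*47 + 19
47 = 2*19 + 9
19 = 2*9 + 1
9 = 9*1 + 0
Back-substitute:
1 = 19 − 2·9
1 = −2·47 + 5·19
1 = 5·160 − 17·47
1 = −17·847 + 90·160
1 = 90·1007 − 107·847
847⁻¹ ≡ 900 (mod 1007), so k ≡ 900·367 ≡ 4 (mod 1007).
x = 39 + 847·4 = 3427.

3427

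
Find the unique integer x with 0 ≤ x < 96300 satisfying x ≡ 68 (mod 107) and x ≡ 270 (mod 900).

9270

Write x = 68 + 107·k. Then 107·k ≡ 270 − 68 ≡ 202 (mod 900).
Need 107⁻¹ mod 900. Extended Euclid on (900, 107):
900 = 8·107 + 44
107 = 2·44 + 19
44 = 2·19 + 6
19 = 3·6 + 1
6 = 6·1 + 0
Back-substitute:
1 = 19 − 3·6
1 = −3·44 + 7·19
1 = 7·107 − 17·44
1 = −17·900 + 143·107
107⁻¹ ≡ 143 (mod 900), so k ≡ 143·202 ≡ 86 (mod 900).
x = 68 + 107·86 = 9270.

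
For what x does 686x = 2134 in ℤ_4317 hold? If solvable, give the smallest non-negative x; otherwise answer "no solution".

2621

First find gcd(686, 4317):
4317 = 6·686 + 201
686 = 3·201 + 83
201 = 2·83 + 35
83 = 2·35 + 13
35 = 2·13 + 9
13 = 1·9 + 4
9 = 2·4 + 1
4 = 4·1 + 0
gcd = 1, so a unique solution mod 4317 exists.
Back-substitute for the Bézout coefficients:
1 = 9 − 2·4
1 = −2·13 + 3·9
1 = 3·35 − 8·13
1 = −8·83 + 19·35
1 = 19·201 − 46·83
1 = −46·686 + 157·201
1 = 157·4317 − 988·686
So 686·(-988) ≡ 1 (mod 4317), giving 686⁻¹ ≡ 3329.
x ≡ 686⁻¹·2134 ≡ 3329·2134 ≡ 2621 (mod 4317).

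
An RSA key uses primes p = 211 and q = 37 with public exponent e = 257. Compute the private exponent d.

φ(n) = (p−1)(q−1) = 210·36 = 7560.
Need d with 257·d ≡ 1 (mod 7560). Apply the extended Euclidean algorithm:
7560 = 29*257 + 107
257 = 2*107 + 43
107 = 2*43 + 21
43 = 2*21 + 1
21 = 21*1 + 0
Back-substitute:
1 = 43 − 2·21
1 = −2·107 + 5·43
1 = 5·257 − 12·107
1 = −12·7560 + 353·257
So 257·353 ≡ 1 (mod 7560), hence d = 353.

353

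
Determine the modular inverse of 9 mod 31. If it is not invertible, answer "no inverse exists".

gcd(31, 9) by repeated division:
31 = 3*9 + 4
9 = 2*4 + 1
4 = 4*1 + 0
Since gcd(9, 31) = 1, back-substitute to write 1 as a combination:
1 = 9 − 2·4
1 = −2·31 + 7·9
So 9·7 ≡ 1 (mod 31).

7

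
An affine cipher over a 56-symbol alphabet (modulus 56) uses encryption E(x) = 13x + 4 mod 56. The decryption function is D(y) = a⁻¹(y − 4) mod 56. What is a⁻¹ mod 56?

13

gcd(56, 13) by repeated division:
56 = 4*13 + 4
13 = 3*4 + 1
4 = 4*1 + 0
The gcd is 1. Working backward:
1 = 13 − 3·4
1 = −3·56 + 13·13
So 13·13 ≡ 1 (mod 56).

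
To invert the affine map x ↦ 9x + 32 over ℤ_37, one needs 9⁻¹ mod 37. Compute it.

Run Euclid on (37, 9):
37 = 4·9 + 1
9 = 9·1 + 0
gcd = 1, so the inverse exists. Back-substitute:
1 = 37 − 4·9
So 9·(-4) ≡ 1 (mod 37), and -4 ≡ 33 (mod 37).

33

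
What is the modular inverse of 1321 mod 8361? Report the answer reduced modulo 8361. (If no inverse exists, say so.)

Run Euclid on (8361, 1321):
8361 = 6·1321 + 435
1321 = 3·435 + 16
435 = 27·16 + 3
16 = 5·3 + 1
3 = 3·1 + 0
gcd = 1, so the inverse exists. Back-substitute:
1 = 16 − 5·3
1 = −5·435 + 136·16
1 = 136·1321 − 413·435
1 = −413·8361 + 2614·1321
So 1321·2614 ≡ 1 (mod 8361).

2614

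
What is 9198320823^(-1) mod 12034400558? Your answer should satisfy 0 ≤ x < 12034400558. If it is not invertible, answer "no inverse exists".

Run Euclid on (12034400558, 9198320823):
12034400558 = 1·9198320823 + 2836079735
9198320823 = 3·2836079735 + 690081618
2836079735 = 4·690081618 + 75753263
690081618 = 9·75753263 + 8302251
75753263 = 9·8302251 + 1033004
8302251 = 8·1033004 + 38219
1033004 = 27·38219 + 1091
38219 = 35·1091 + 34
1091 = 32·34 + 3
34 = 11·3 + 1
3 = 3·1 + 0
The gcd is 1. Working backward:
1 = 34 − 11·3
1 = −11·1091 + 353·34
1 = 353·38219 − 12366·1091
1 = −12366·1033004 + 334235·38219
1 = 334235·8302251 − 2686246·1033004
1 = −2686246·75753263 + 24510449·8302251
1 = 24510449·690081618 − 223280287·75753263
1 = −223280287·2836079735 + 917631597·690081618
1 = 917631597·9198320823 − 2976175078·2836079735
1 = −2976175078·12034400558 + 3893806675·9198320823
So 9198320823·3893806675 ≡ 1 (mod 12034400558).

3893806675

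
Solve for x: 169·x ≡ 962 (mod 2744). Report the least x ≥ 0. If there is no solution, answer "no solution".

First find gcd(169, 2744):
2744 = 16·169 + 40
169 = 4·40 + 9
40 = 4·9 + 4
9 = 2·4 + 1
4 = 4·1 + 0
gcd = 1, so a unique solution mod 2744 exists.
Back-substitute for the Bézout coefficients:
1 = 9 − 2·4
1 = −2·40 + 9·9
1 = 9·169 − 38·40
1 = −38·2744 + 617·169
So 169·(617) ≡ 1 (mod 2744), giving 169⁻¹ ≡ 617.
x ≡ 169⁻¹·962 ≡ 617·962 ≡ 850 (mod 2744).

850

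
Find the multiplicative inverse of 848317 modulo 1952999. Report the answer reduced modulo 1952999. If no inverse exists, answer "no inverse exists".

gcd(1952999, 848317) by repeated division:
1952999 = 2×848317 + 256365
848317 = 3×256365 + 79222
256365 = 3×79222 + 18699
79222 = 4×18699 + 4426
18699 = 4×4426 + 995
4426 = 4×995 + 446
995 = 2×446 + 103
446 = 4×103 + 34
103 = 3×34 + 1
34 = 34×1 + 0
Since gcd(848317, 1952999) = 1, back-substitute to write 1 as a combination:
1 = 103 − 3·34
1 = −3·446 + 13·103
1 = 13·995 − 29·446
1 = −29·4426 + 129·995
1 = 129·18699 − 545·4426
1 = −545·79222 + 2309·18699
1 = 2309·256365 − 7472·79222
1 = −7472·848317 + 24725·256365
1 = 24725·1952999 − 56922·848317
Thus 848317·(-56922) ≡ 1 (mod 1952999); reducing, -56922 mod 1952999 = 1896077.

1896077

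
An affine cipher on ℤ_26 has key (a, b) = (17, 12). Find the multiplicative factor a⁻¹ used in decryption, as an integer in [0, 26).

Run Euclid on (26, 17):
26 = 1×17 + 9
17 = 1×9 + 8
9 = 1×8 + 1
8 = 8×1 + 0
The gcd is 1. Working backward:
1 = 9 − 8
1 = −17 + 2·9
1 = 2·26 − 3·17
Hence 17⁻¹ ≡ -3 ≡ 23 (mod 26).

23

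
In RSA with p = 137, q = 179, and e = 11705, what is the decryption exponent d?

φ(n) = (p−1)(q−1) = 136·178 = 24208.
Need d with 11705·d ≡ 1 (mod 24208). Apply the extended Euclidean algorithm:
24208 = 2*11705 + 798
11705 = 14*798 + 533
798 = 1*533 + 265
533 = 2*265 + 3
265 = 88*3 + 1
3 = 3*1 + 0
Back-substitute:
1 = 265 − 88·3
1 = −88·533 + 177·265
1 = 177·798 − 265·533
1 = −265·11705 + 3887·798
1 = 3887·24208 − 8039·11705
So 11705·(-8039) ≡ 1 (mod 24208), hence d ≡ -8039 ≡ 16169 (mod 24208).

16169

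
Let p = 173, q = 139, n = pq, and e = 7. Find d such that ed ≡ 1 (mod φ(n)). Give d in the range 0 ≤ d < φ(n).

3391

φ(n) = (p−1)(q−1) = 172·138 = 23736.
Need d with 7·d ≡ 1 (mod 23736). Apply the extended Euclidean algorithm:
23736 = 3390*7 + 6
7 = 1*6 + 1
6 = 6*1 + 0
Back-substitute:
1 = 7 − 6
1 = −23736 + 3391·7
So 7·3391 ≡ 1 (mod 23736), hence d = 3391.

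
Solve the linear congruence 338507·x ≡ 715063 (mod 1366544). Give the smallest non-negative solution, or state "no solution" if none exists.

First find gcd(338507, 1366544):
1366544 = 4×338507 + 12516
338507 = 27×12516 + 575
12516 = 21×575 + 441
575 = 1×441 + 134
441 = 3×134 + 39
134 = 3×39 + 17
39 = 2×17 + 5
17 = 3×5 + 2
5 = 2×2 + 1
2 = 2×1 + 0
gcd = 1, so a unique solution mod 1366544 exists.
Back-substitute for the Bézout coefficients:
1 = 5 − 2·2
1 = −2·17 + 7·5
1 = 7·39 − 16·17
1 = −16·134 + 55·39
1 = 55·441 − 181·134
1 = −181·575 + 236·441
1 = 236·12516 − 5137·575
1 = −5137·338507 + 138935·12516
1 = 138935·1366544 − 560877·338507
So 338507·(-560877) ≡ 1 (mod 1366544), giving 338507⁻¹ ≡ 805667.
x ≡ 338507⁻¹·715063 ≡ 805667·715063 ≡ 508677 (mod 1366544).

508677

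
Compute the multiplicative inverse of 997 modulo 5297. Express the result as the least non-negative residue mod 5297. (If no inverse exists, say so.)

gcd(5297, 997) by repeated division:
5297 = 5*997 + 312
997 = 3*312 + 61
312 = 5*61 + 7
61 = 8*7 + 5
7 = 1*5 + 2
5 = 2*2 + 1
2 = 2*1 + 0
Since gcd(997, 5297) = 1, back-substitute to write 1 as a combination:
1 = 5 − 2·2
1 = −2·7 + 3·5
1 = 3·61 − 26·7
1 = −26·312 + 133·61
1 = 133·997 − 425·312
1 = −425·5297 + 2258·997
So 997·2258 ≡ 1 (mod 5297).

2258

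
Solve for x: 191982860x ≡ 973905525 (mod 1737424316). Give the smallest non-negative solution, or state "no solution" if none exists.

gcd(191982860, 1737424316):
1737424316 = 9*191982860 + 9578576
191982860 = 20*9578576 + 411340
9578576 = 23*411340 + 117756
411340 = 3*117756 + 58072
117756 = 2*58072 + 1612
58072 = 36*1612 + 40
1612 = 40*40 + 12
40 = 3*12 + 4
12 = 3*4 + 0
gcd = 4, but 4 ∤ 973905525, so the congruence has no solution.

no solution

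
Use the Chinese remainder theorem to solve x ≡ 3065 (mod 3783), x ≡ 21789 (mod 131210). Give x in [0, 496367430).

Write x = 3065 + 3783·k. Then 3783·k ≡ 21789 − 3065 ≡ 18724 (mod 131210).
Need 3783⁻¹ mod 131210. Extended Euclid on (131210, 3783):
131210 = 34×3783 + 2588
3783 = 1×2588 + 1195
2588 = 2×1195 + 198
1195 = 6×198 + 7
198 = 28×7 + 2
7 = 3×2 + 1
2 = 2×1 + 0
Back-substitute:
1 = 7 − 3·2
1 = −3·198 + 85·7
1 = 85·1195 − 513·198
1 = −513·2588 + 1111·1195
1 = 1111·3783 − 1624·2588
1 = −1624·131210 + 56327·3783
3783⁻¹ ≡ 56327 (mod 131210), so k ≡ 56327·18724 ≡ 768 (mod 131210).
x = 3065 + 3783·768 = 2908409.

2908409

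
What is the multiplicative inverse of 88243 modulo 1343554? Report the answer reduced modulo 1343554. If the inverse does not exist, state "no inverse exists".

1232879

Extended Euclidean algorithm:
1343554 = 15×88243 + 19909
88243 = 4×19909 + 8607
19909 = 2×8607 + 2695
8607 = 3×2695 + 522
2695 = 5×522 + 85
522 = 6×85 + 12
85 = 7×12 + 1
12 = 12×1 + 0
Since gcd(88243, 1343554) = 1, back-substitute to write 1 as a combination:
1 = 85 − 7·12
1 = −7·522 + 43·85
1 = 43·2695 − 222·522
1 = −222·8607 + 709·2695
1 = 709·19909 − 1640·8607
1 = −1640·88243 + 7269·19909
1 = 7269·1343554 − 110675·88243
Thus 88243·(-110675) ≡ 1 (mod 1343554); reducing, -110675 mod 1343554 = 1232879.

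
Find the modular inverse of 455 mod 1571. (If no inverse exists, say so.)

877

Run Euclid on (1571, 455):
1571 = 3·455 + 206
455 = 2·206 + 43
206 = 4·43 + 34
43 = 1·34 + 9
34 = 3·9 + 7
9 = 1·7 + 2
7 = 3·2 + 1
2 = 2·1 + 0
Since gcd(455, 1571) = 1, back-substitute to write 1 as a combination:
1 = 7 − 3·2
1 = −3·9 + 4·7
1 = 4·34 − 15·9
1 = −15·43 + 19·34
1 = 19·206 − 91·43
1 = −91·455 + 201·206
1 = 201·1571 − 694·455
Thus 455·(-694) ≡ 1 (mod 1571); reducing, -694 mod 1571 = 877.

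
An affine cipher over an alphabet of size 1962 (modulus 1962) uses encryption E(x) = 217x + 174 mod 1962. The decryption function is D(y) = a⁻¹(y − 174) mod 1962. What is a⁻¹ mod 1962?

217

Apply the Euclidean algorithm to 1962 and 217:
1962 = 9×217 + 9
217 = 24×9 + 1
9 = 9×1 + 0
gcd = 1, so the inverse exists. Back-substitute:
1 = 217 − 24·9
1 = −24·1962 + 217·217
So 217·217 ≡ 1 (mod 1962).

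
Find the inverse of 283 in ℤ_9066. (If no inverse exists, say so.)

gcd(9066, 283) by repeated division:
9066 = 32*283 + 10
283 = 28*10 + 3
10 = 3*3 + 1
3 = 3*1 + 0
Since gcd(283, 9066) = 1, back-substitute to write 1 as a combination:
1 = 10 − 3·3
1 = −3·283 + 85·10
1 = 85·9066 − 2723·283
Hence 283⁻¹ ≡ -2723 ≡ 6343 (mod 9066).

6343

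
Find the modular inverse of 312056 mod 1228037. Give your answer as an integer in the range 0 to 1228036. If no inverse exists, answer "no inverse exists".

Apply the Euclidean algorithm to 1228037 and 312056:
1228037 = 3*312056 + 291869
312056 = 1*291869 + 20187
291869 = 14*20187 + 9251
20187 = 2*9251 + 1685
9251 = 5*1685 + 826
1685 = 2*826 + 33
826 = 25*33 + 1
33 = 33*1 + 0
The gcd is 1. Working backward:
1 = 826 − 25·33
1 = −25·1685 + 51·826
1 = 51·9251 − 280·1685
1 = −280·20187 + 611·9251
1 = 611·291869 − 8834·20187
1 = −8834·312056 + 9445·291869
1 = 9445·1228037 − 37169·312056
So 312056·(-37169) ≡ 1 (mod 1228037), and -37169 ≡ 1190868 (mod 1228037).

1190868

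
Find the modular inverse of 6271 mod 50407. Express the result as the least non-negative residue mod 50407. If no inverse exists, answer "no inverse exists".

gcd(50407, 6271) by repeated division:
50407 = 8·6271 + 239
6271 = 26·239 + 57
239 = 4·57 + 11
57 = 5·11 + 2
11 = 5·2 + 1
2 = 2·1 + 0
gcd = 1, so the inverse exists. Back-substitute:
1 = 11 − 5·2
1 = −5·57 + 26·11
1 = 26·239 − 109·57
1 = −109·6271 + 2860·239
1 = 2860·50407 − 22989·6271
So 6271·(-22989) ≡ 1 (mod 50407), and -22989 ≡ 27418 (mod 50407).

27418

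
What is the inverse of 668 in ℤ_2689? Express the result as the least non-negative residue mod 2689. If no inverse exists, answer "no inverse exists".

gcd(2689, 668) by repeated division:
2689 = 4·668 + 17
668 = 39·17 + 5
17 = 3·5 + 2
5 = 2·2 + 1
2 = 2·1 + 0
The gcd is 1. Working backward:
1 = 5 − 2·2
1 = −2·17 + 7·5
1 = 7·668 − 275·17
1 = −275·2689 + 1107·668
So 668·1107 ≡ 1 (mod 2689).

1107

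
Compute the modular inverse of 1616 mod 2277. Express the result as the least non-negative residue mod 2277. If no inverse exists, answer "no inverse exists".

Run Euclid on (2277, 1616):
2277 = 1*1616 + 661
1616 = 2*661 + 294
661 = 2*294 + 73
294 = 4*73 + 2
73 = 36*2 + 1
2 = 2*1 + 0
The gcd is 1. Working backward:
1 = 73 − 36·2
1 = −36·294 + 145·73
1 = 145·661 − 326·294
1 = −326·1616 + 797·661
1 = 797·2277 − 1123·1616
Thus 1616·(-1123) ≡ 1 (mod 2277); reducing, -1123 mod 2277 = 1154.

1154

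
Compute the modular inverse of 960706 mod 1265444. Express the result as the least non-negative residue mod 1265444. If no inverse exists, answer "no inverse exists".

no inverse exists

Compute gcd(960706, 1265444):
1265444 = 1*960706 + 304738
960706 = 3*304738 + 46492
304738 = 6*46492 + 25786
46492 = 1*25786 + 20706
25786 = 1*20706 + 5080
20706 = 4*5080 + 386
5080 = 13*386 + 62
386 = 6*62 + 14
62 = 4*14 + 6
14 = 2*6 + 2
6 = 3*2 + 0
The gcd is 2, not 1, hence no inverse exists.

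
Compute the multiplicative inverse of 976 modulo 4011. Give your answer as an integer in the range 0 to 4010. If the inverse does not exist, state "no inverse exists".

Apply the Euclidean algorithm to 4011 and 976:
4011 = 4×976 + 107
976 = 9×107 + 13
107 = 8×13 + 3
13 = 4×3 + 1
3 = 3×1 + 0
The gcd is 1. Working backward:
1 = 13 − 4·3
1 = −4·107 + 33·13
1 = 33·976 − 301·107
1 = −301·4011 + 1237·976
So 976·1237 ≡ 1 (mod 4011).

1237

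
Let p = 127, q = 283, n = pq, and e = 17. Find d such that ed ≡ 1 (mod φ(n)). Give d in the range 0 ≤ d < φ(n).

φ(n) = (p−1)(q−1) = 126·282 = 35532.
Need d with 17·d ≡ 1 (mod 35532). Apply the extended Euclidean algorithm:
35532 = 2090*17 + 2
17 = 8*2 + 1
2 = 2*1 + 0
Back-substitute:
1 = 17 − 8·2
1 = −8·35532 + 16721·17
So 17·16721 ≡ 1 (mod 35532), hence d = 16721.

16721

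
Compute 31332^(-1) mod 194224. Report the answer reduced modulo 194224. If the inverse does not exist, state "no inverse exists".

Euclidean algorithm on 194224, 31332:
194224 = 6·31332 + 6232
31332 = 5·6232 + 172
6232 = 36·172 + 40
172 = 4·40 + 12
40 = 3·12 + 4
12 = 3·4 + 0
Since gcd = 4 > 1, 31332 is not a unit mod 194224.

no inverse exists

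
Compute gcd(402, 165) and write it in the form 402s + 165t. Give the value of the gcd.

Euclidean algorithm:
402 = 2×165 + 72
165 = 2×72 + 21
72 = 3×21 + 9
21 = 2×9 + 3
9 = 3×3 + 0
gcd(402, 165) = 3.
Back-substituting:
3 = 21 − 2·9
3 = −2·72 + 7·21
3 = 7·165 − 16·72
3 = −16·402 + 39·165
So 3 = (-16)·402 + (39)·165.

3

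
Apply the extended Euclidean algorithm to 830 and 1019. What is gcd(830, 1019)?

Repeated division:
1019 = 1·830 + 189
830 = 4·189 + 74
189 = 2·74 + 41
74 = 1·41 + 33
41 = 1·33 + 8
33 = 4·8 + 1
8 = 8·1 + 0
gcd(830, 1019) = 1.
Working backward:
1 = 33 − 4·8
1 = −4·41 + 5·33
1 = 5·74 − 9·41
1 = −9·189 + 23·74
1 = 23·830 − 101·189
1 = −101·1019 + 124·830
So 1 = (-101)·1019 + (124)·830.

1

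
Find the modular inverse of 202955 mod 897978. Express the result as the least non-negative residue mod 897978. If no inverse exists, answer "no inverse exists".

609203

gcd(897978, 202955) by repeated division:
897978 = 4·202955 + 86158
202955 = 2·86158 + 30639
86158 = 2·30639 + 24880
30639 = 1·24880 + 5759
24880 = 4·5759 + 1844
5759 = 3·1844 + 227
1844 = 8·227 + 28
227 = 8·28 + 3
28 = 9·3 + 1
3 = 3·1 + 0
Since gcd(202955, 897978) = 1, back-substitute to write 1 as a combination:
1 = 28 − 9·3
1 = −9·227 + 73·28
1 = 73·1844 − 593·227
1 = −593·5759 + 1852·1844
1 = 1852·24880 − 8001·5759
1 = −8001·30639 + 9853·24880
1 = 9853·86158 − 27707·30639
1 = −27707·202955 + 65267·86158
1 = 65267·897978 − 288775·202955
Hence 202955⁻¹ ≡ -288775 ≡ 609203 (mod 897978).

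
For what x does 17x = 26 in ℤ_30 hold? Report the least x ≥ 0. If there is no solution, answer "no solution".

First find gcd(17, 30):
30 = 1*17 + 13
17 = 1*13 + 4
13 = 3*4 + 1
4 = 4*1 + 0
gcd = 1, so a unique solution mod 30 exists.
Back-substitute for the Bézout coefficients:
1 = 13 − 3·4
1 = −3·17 + 4·13
1 = 4·30 − 7·17
So 17·(-7) ≡ 1 (mod 30), giving 17⁻¹ ≡ 23.
x ≡ 17⁻¹·26 ≡ 23·26 ≡ 28 (mod 30).

28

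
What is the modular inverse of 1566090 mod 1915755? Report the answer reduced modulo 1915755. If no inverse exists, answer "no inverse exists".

no inverse exists

Euclidean algorithm on 1915755, 1566090:
1915755 = 1*1566090 + 349665
1566090 = 4*349665 + 167430
349665 = 2*167430 + 14805
167430 = 11*14805 + 4575
14805 = 3*4575 + 1080
4575 = 4*1080 + 255
1080 = 4*255 + 60
255 = 4*60 + 15
60 = 4*15 + 0
gcd(1566090, 1915755) = 15 ≠ 1, so 1566090 has no multiplicative inverse modulo 1915755.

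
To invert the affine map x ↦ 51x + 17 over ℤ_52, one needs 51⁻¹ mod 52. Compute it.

Apply the Euclidean algorithm to 52 and 51:
52 = 1*51 + 1
51 = 51*1 + 0
Since gcd(51, 52) = 1, back-substitute to write 1 as a combination:
1 = 52 − 51
So 51·(-1) ≡ 1 (mod 52), and -1 ≡ 51 (mod 52).

51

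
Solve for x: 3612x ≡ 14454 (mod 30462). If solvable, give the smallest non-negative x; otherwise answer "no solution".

1210

First find gcd(3612, 30462):
30462 = 8×3612 + 1566
3612 = 2×1566 + 480
1566 = 3×480 + 126
480 = 3×126 + 102
126 = 1×102 + 24
102 = 4×24 + 6
24 = 4×6 + 0
gcd = 6 and 6 | 14454, so solutions exist. Divide through by 6: 602x ≡ 2409 (mod 5077).
Now find 602⁻¹ mod 5077:
5077 = 8·602 + 261
602 = 2·261 + 80
261 = 3·80 + 21
80 = 3·21 + 17
21 = 1·17 + 4
17 = 4·4 + 1
4 = 4·1 + 0
Back-substitute:
1 = 17 − 4·4
1 = −4·21 + 5·17
1 = 5·80 − 19·21
1 = −19·261 + 62·80
1 = 62·602 − 143·261
1 = −143·5077 + 1206·602
So 602⁻¹ ≡ 1206 (mod 5077).
Then x ≡ 1206·2409 ≡ 1210 (mod 5077); the smallest non-negative solution is x = 1210.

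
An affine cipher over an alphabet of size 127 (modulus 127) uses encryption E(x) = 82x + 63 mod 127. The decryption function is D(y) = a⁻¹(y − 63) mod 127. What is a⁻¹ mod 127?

79

Run Euclid on (127, 82):
127 = 1*82 + 45
82 = 1*45 + 37
45 = 1*37 + 8
37 = 4*8 + 5
8 = 1*5 + 3
5 = 1*3 + 2
3 = 1*2 + 1
2 = 2*1 + 0
The gcd is 1. Working backward:
1 = 3 − 2
1 = −5 + 2·3
1 = 2·8 − 3·5
1 = −3·37 + 14·8
1 = 14·45 − 17·37
1 = −17·82 + 31·45
1 = 31·127 − 48·82
So 82·(-48) ≡ 1 (mod 127), and -48 ≡ 79 (mod 127).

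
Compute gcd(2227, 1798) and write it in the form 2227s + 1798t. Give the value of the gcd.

1

Repeated division:
2227 = 1×1798 + 429
1798 = 4×429 + 82
429 = 5×82 + 19
82 = 4×19 + 6
19 = 3×6 + 1
6 = 6×1 + 0
gcd(2227, 1798) = 1.
Back-substituting:
1 = 19 − 3·6
1 = −3·82 + 13·19
1 = 13·429 − 68·82
1 = −68·1798 + 285·429
1 = 285·2227 − 353·1798
So 1 = (285)·2227 + (-353)·1798.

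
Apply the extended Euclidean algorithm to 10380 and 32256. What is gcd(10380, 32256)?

Repeated division:
32256 = 3×10380 + 1116
10380 = 9×1116 + 336
1116 = 3×336 + 108
336 = 3×108 + 12
108 = 9×12 + 0
gcd(10380, 32256) = 12.
Express as a combination:
12 = 336 − 3·108
12 = −3·1116 + 10·336
12 = 10·10380 − 93·1116
12 = −93·32256 + 289·10380
So 12 = (-93)·32256 + (289)·10380.

12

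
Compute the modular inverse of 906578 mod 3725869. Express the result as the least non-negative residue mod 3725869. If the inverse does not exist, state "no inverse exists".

Extended Euclidean algorithm:
3725869 = 4*906578 + 99557
906578 = 9*99557 + 10565
99557 = 9*10565 + 4472
10565 = 2*4472 + 1621
4472 = 2*1621 + 1230
1621 = 1*1230 + 391
1230 = 3*391 + 57
391 = 6*57 + 49
57 = 1*49 + 8
49 = 6*8 + 1
8 = 8*1 + 0
The gcd is 1. Working backward:
1 = 49 − 6·8
1 = −6·57 + 7·49
1 = 7·391 − 48·57
1 = −48·1230 + 151·391
1 = 151·1621 − 199·1230
1 = −199·4472 + 549·1621
1 = 549·10565 − 1297·4472
1 = −1297·99557 + 12222·10565
1 = 12222·906578 − 111295·99557
1 = −111295·3725869 + 457402·906578
So 906578·457402 ≡ 1 (mod 3725869).

457402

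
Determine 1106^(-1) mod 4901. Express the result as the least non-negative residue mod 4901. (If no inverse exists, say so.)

Extended Euclidean algorithm:
4901 = 4×1106 + 477
1106 = 2×477 + 152
477 = 3×152 + 21
152 = 7×21 + 5
21 = 4×5 + 1
5 = 5×1 + 0
The gcd is 1. Working backward:
1 = 21 − 4·5
1 = −4·152 + 29·21
1 = 29·477 − 91·152
1 = −91·1106 + 211·477
1 = 211·4901 − 935·1106
Hence 1106⁻¹ ≡ -935 ≡ 3966 (mod 4901).

3966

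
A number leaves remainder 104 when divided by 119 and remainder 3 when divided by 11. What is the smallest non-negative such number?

Write x = 104 + 119·k. Then 119·k ≡ 3 − 104 ≡ 9 (mod 11).
Need 119⁻¹ mod 11. Extended Euclid on (11, 9):
11 = 1×9 + 2
9 = 4×2 + 1
2 = 2×1 + 0
Back-substitute:
1 = 9 − 4·2
1 = −4·11 + 5·9
119⁻¹ ≡ 5 (mod 11), so k ≡ 5·9 ≡ 1 (mod 11).
x = 104 + 119·1 = 223.

223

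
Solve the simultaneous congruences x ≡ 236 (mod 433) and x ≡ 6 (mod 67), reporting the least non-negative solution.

Write x = 236 + 433·k. Then 433·k ≡ 6 − 236 ≡ 38 (mod 67).
Need 433⁻¹ mod 67. Extended Euclid on (67, 31):
67 = 2×31 + 5
31 = 6×5 + 1
5 = 5×1 + 0
Back-substitute:
1 = 31 − 6·5
1 = −6·67 + 13·31
433⁻¹ ≡ 13 (mod 67), so k ≡ 13·38 ≡ 25 (mod 67).
x = 236 + 433·25 = 11061.

11061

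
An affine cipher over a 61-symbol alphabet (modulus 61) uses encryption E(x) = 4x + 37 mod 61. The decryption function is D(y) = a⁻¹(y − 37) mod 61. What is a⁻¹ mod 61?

46

Apply the Euclidean algorithm to 61 and 4:
61 = 15*4 + 1
4 = 4*1 + 0
The gcd is 1. Working backward:
1 = 61 − 15·4
So 4·(-15) ≡ 1 (mod 61), and -15 ≡ 46 (mod 61).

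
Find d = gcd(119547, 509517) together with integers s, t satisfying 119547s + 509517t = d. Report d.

9

Euclidean algorithm:
509517 = 4*119547 + 31329
119547 = 3*31329 + 25560
31329 = 1*25560 + 5769
25560 = 4*5769 + 2484
5769 = 2*2484 + 801
2484 = 3*801 + 81
801 = 9*81 + 72
81 = 1*72 + 9
72 = 8*9 + 0
gcd(119547, 509517) = 9.
Back-substituting:
9 = 81 − 72
9 = −801 + 10·81
9 = 10·2484 − 31·801
9 = −31·5769 + 72·2484
9 = 72·25560 − 319·5769
9 = −319·31329 + 391·25560
9 = 391·119547 − 1492·31329
9 = −1492·509517 + 6359·119547
So 9 = (-1492)·509517 + (6359)·119547.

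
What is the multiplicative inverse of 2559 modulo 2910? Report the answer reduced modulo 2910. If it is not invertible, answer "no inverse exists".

Euclidean algorithm on 2910, 2559:
2910 = 1·2559 + 351
2559 = 7·351 + 102
351 = 3·102 + 45
102 = 2·45 + 12
45 = 3·12 + 9
12 = 1·9 + 3
9 = 3·3 + 0
Since gcd = 3 > 1, 2559 is not a unit mod 2910.

no inverse exists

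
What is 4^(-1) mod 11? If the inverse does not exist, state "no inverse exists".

3

gcd(11, 4) by repeated division:
11 = 2·4 + 3
4 = 1·3 + 1
3 = 3·1 + 0
The gcd is 1. Working backward:
1 = 4 − 3
1 = −11 + 3·4
So 4·3 ≡ 1 (mod 11).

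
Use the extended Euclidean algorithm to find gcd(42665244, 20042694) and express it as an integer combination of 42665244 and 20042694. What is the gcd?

Apply Euclid's algorithm to 42665244 and 20042694:
42665244 = 2·20042694 + 2579856
20042694 = 7·2579856 + 1983702
2579856 = 1·1983702 + 596154
1983702 = 3·596154 + 195240
596154 = 3·195240 + 10434
195240 = 18·10434 + 7428
10434 = 1·7428 + 3006
7428 = 2·3006 + 1416
3006 = 2·1416 + 174
1416 = 8·174 + 24
174 = 7·24 + 6
24 = 4·6 + 0
gcd(42665244, 20042694) = 6.
Working backward:
6 = 174 − 7·24
6 = −7·1416 + 57·174
6 = 57·3006 − 121·1416
6 = −121·7428 + 299·3006
6 = 299·10434 − 420·7428
6 = −420·195240 + 7859·10434
6 = 7859·596154 − 23997·195240
6 = −23997·1983702 + 79850·596154
6 = 79850·2579856 − 103847·1983702
6 = −103847·20042694 + 806779·2579856
6 = 806779·42665244 − 1717405·20042694
So 6 = (806779)·42665244 + (-1717405)·20042694.

6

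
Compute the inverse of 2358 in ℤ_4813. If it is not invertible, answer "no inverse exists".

Run Euclid on (4813, 2358):
4813 = 2×2358 + 97
2358 = 24×97 + 30
97 = 3×30 + 7
30 = 4×7 + 2
7 = 3×2 + 1
2 = 2×1 + 0
The gcd is 1. Working backward:
1 = 7 − 3·2
1 = −3·30 + 13·7
1 = 13·97 − 42·30
1 = −42·2358 + 1021·97
1 = 1021·4813 − 2084·2358
Thus 2358·(-2084) ≡ 1 (mod 4813); reducing, -2084 mod 4813 = 2729.

2729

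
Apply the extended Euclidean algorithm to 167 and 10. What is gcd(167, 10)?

Euclidean algorithm:
167 = 16*10 + 7
10 = 1*7 + 3
7 = 2*3 + 1
3 = 3*1 + 0
gcd(167, 10) = 1.
Back-substituting:
1 = 7 − 2·3
1 = −2·10 + 3·7
1 = 3·167 − 50·10
So 1 = (3)·167 + (-50)·10.

1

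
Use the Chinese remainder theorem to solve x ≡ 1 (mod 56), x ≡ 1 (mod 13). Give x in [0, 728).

Write x = 1 + 56·k. Then 56·k ≡ 1 − 1 ≡ 0 (mod 13).
Need 56⁻¹ mod 13. Extended Euclid on (13, 4):
13 = 3×4 + 1
4 = 4×1 + 0
Back-substitute:
1 = 13 − 3·4
56⁻¹ ≡ 10 (mod 13), so k ≡ 10·0 ≡ 0 (mod 13).
x = 1 + 56·0 = 1.

1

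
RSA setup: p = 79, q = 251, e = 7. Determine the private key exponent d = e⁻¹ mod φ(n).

φ(n) = (p−1)(q−1) = 78·250 = 19500.
Need d with 7·d ≡ 1 (mod 19500). Apply the extended Euclidean algorithm:
19500 = 2785×7 + 5
7 = 1×5 + 2
5 = 2×2 + 1
2 = 2×1 + 0
Back-substitute:
1 = 5 − 2·2
1 = −2·7 + 3·5
1 = 3·19500 − 8357·7
So 7·(-8357) ≡ 1 (mod 19500), hence d ≡ -8357 ≡ 11143 (mod 19500).

11143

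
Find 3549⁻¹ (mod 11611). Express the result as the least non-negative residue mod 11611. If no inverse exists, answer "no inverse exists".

1891

Apply the Euclidean algorithm to 11611 and 3549:
11611 = 3·3549 + 964
3549 = 3·964 + 657
964 = 1·657 + 307
657 = 2·307 + 43
307 = 7·43 + 6
43 = 7·6 + 1
6 = 6·1 + 0
Since gcd(3549, 11611) = 1, back-substitute to write 1 as a combination:
1 = 43 − 7·6
1 = −7·307 + 50·43
1 = 50·657 − 107·307
1 = −107·964 + 157·657
1 = 157·3549 − 578·964
1 = −578·11611 + 1891·3549
So 3549·1891 ≡ 1 (mod 11611).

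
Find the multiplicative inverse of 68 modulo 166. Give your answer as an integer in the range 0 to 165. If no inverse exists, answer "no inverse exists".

no inverse exists

Euclidean algorithm on 166, 68:
166 = 2·68 + 30
68 = 2·30 + 8
30 = 3·8 + 6
8 = 1·6 + 2
6 = 3·2 + 0
gcd(68, 166) = 2 ≠ 1, so 68 has no multiplicative inverse modulo 166.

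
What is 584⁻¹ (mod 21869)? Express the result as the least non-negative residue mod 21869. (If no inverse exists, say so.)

6703

gcd(21869, 584) by repeated division:
21869 = 37×584 + 261
584 = 2×261 + 62
261 = 4×62 + 13
62 = 4×13 + 10
13 = 1×10 + 3
10 = 3×3 + 1
3 = 3×1 + 0
gcd = 1, so the inverse exists. Back-substitute:
1 = 10 − 3·3
1 = −3·13 + 4·10
1 = 4·62 − 19·13
1 = −19·261 + 80·62
1 = 80·584 − 179·261
1 = −179·21869 + 6703·584
So 584·6703 ≡ 1 (mod 21869).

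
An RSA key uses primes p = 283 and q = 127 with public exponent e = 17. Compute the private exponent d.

16721

φ(n) = (p−1)(q−1) = 282·126 = 35532.
Need d with 17·d ≡ 1 (mod 35532). Apply the extended Euclidean algorithm:
35532 = 2090*17 + 2
17 = 8*2 + 1
2 = 2*1 + 0
Back-substitute:
1 = 17 − 8·2
1 = −8·35532 + 16721·17
So 17·16721 ≡ 1 (mod 35532), hence d = 16721.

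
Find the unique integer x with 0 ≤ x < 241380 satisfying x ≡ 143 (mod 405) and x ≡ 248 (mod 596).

89648

Write x = 143 + 405·k. Then 405·k ≡ 248 − 143 ≡ 105 (mod 596).
Need 405⁻¹ mod 596. Extended Euclid on (596, 405):
596 = 1×405 + 191
405 = 2×191 + 23
191 = 8×23 + 7
23 = 3×7 + 2
7 = 3×2 + 1
2 = 2×1 + 0
Back-substitute:
1 = 7 − 3·2
1 = −3·23 + 10·7
1 = 10·191 − 83·23
1 = −83·405 + 176·191
1 = 176·596 − 259·405
405⁻¹ ≡ 337 (mod 596), so k ≡ 337·105 ≡ 221 (mod 596).
x = 143 + 405·221 = 89648.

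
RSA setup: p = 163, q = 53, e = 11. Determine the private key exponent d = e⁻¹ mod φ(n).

φ(n) = (p−1)(q−1) = 162·52 = 8424.
Need d with 11·d ≡ 1 (mod 8424). Apply the extended Euclidean algorithm:
8424 = 765×11 + 9
11 = 1×9 + 2
9 = 4×2 + 1
2 = 2×1 + 0
Back-substitute:
1 = 9 − 4·2
1 = −4·11 + 5·9
1 = 5·8424 − 3829·11
So 11·(-3829) ≡ 1 (mod 8424), hence d ≡ -3829 ≡ 4595 (mod 8424).

4595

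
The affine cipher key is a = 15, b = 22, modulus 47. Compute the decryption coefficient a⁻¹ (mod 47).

Apply the Euclidean algorithm to 47 and 15:
47 = 3*15 + 2
15 = 7*2 + 1
2 = 2*1 + 0
The gcd is 1. Working backward:
1 = 15 − 7·2
1 = −7·47 + 22·15
So 15·22 ≡ 1 (mod 47).

22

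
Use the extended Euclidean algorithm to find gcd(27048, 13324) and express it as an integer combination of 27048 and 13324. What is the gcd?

4

Euclidean algorithm:
27048 = 2·13324 + 400
13324 = 33·400 + 124
400 = 3·124 + 28
124 = 4·28 + 12
28 = 2·12 + 4
12 = 3·4 + 0
gcd(27048, 13324) = 4.
Back-substituting:
4 = 28 − 2·12
4 = −2·124 + 9·28
4 = 9·400 − 29·124
4 = −29·13324 + 966·400
4 = 966·27048 − 1961·13324
So 4 = (966)·27048 + (-1961)·13324.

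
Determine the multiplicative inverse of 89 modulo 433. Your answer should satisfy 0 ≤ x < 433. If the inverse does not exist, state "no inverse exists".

Apply the Euclidean algorithm to 433 and 89:
433 = 4*89 + 77
89 = 1*77 + 12
77 = 6*12 + 5
12 = 2*5 + 2
5 = 2*2 + 1
2 = 2*1 + 0
gcd = 1, so the inverse exists. Back-substitute:
1 = 5 − 2·2
1 = −2·12 + 5·5
1 = 5·77 − 32·12
1 = −32·89 + 37·77
1 = 37·433 − 180·89
Thus 89·(-180) ≡ 1 (mod 433); reducing, -180 mod 433 = 253.

253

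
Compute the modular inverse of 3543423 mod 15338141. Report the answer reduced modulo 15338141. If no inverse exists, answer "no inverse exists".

Euclidean algorithm on 15338141, 3543423:
15338141 = 4×3543423 + 1164449
3543423 = 3×1164449 + 50076
1164449 = 23×50076 + 12701
50076 = 3×12701 + 11973
12701 = 1×11973 + 728
11973 = 16×728 + 325
728 = 2×325 + 78
325 = 4×78 + 13
78 = 6×13 + 0
Since gcd = 13 > 1, 3543423 is not a unit mod 15338141.

no inverse exists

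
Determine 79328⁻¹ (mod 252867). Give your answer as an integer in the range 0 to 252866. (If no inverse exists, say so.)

Apply the Euclidean algorithm to 252867 and 79328:
252867 = 3*79328 + 14883
79328 = 5*14883 + 4913
14883 = 3*4913 + 144
4913 = 34*144 + 17
144 = 8*17 + 8
17 = 2*8 + 1
8 = 8*1 + 0
Since gcd(79328, 252867) = 1, back-substitute to write 1 as a combination:
1 = 17 − 2·8
1 = −2·144 + 17·17
1 = 17·4913 − 580·144
1 = −580·14883 + 1757·4913
1 = 1757·79328 − 9365·14883
1 = −9365·252867 + 29852·79328
So 79328·29852 ≡ 1 (mod 252867).

29852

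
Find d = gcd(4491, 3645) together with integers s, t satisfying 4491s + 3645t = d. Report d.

Repeated division:
4491 = 1·3645 + 846
3645 = 4·846 + 261
846 = 3·261 + 63
261 = 4·63 + 9
63 = 7·9 + 0
gcd(4491, 3645) = 9.
Working backward:
9 = 261 − 4·63
9 = −4·846 + 13·261
9 = 13·3645 − 56·846
9 = −56·4491 + 69·3645
So 9 = (-56)·4491 + (69)·3645.

9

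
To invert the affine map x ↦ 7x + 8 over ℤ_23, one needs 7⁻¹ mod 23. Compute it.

10

Apply the Euclidean algorithm to 23 and 7:
23 = 3*7 + 2
7 = 3*2 + 1
2 = 2*1 + 0
Since gcd(7, 23) = 1, back-substitute to write 1 as a combination:
1 = 7 − 3·2
1 = −3·23 + 10·7
So 7·10 ≡ 1 (mod 23).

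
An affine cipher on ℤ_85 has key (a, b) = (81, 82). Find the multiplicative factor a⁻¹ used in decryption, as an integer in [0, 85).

Extended Euclidean algorithm:
85 = 1*81 + 4
81 = 20*4 + 1
4 = 4*1 + 0
Since gcd(81, 85) = 1, back-substitute to write 1 as a combination:
1 = 81 − 20·4
1 = −20·85 + 21·81
So 81·21 ≡ 1 (mod 85).

21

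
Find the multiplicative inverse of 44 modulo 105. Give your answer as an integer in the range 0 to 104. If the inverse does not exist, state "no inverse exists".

gcd(105, 44) by repeated division:
105 = 2*44 + 17
44 = 2*17 + 10
17 = 1*10 + 7
10 = 1*7 + 3
7 = 2*3 + 1
3 = 3*1 + 0
gcd = 1, so the inverse exists. Back-substitute:
1 = 7 − 2·3
1 = −2·10 + 3·7
1 = 3·17 − 5·10
1 = −5·44 + 13·17
1 = 13·105 − 31·44
Hence 44⁻¹ ≡ -31 ≡ 74 (mod 105).

74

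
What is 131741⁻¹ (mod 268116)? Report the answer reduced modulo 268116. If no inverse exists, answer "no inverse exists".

gcd(268116, 131741) by repeated division:
268116 = 2×131741 + 4634
131741 = 28×4634 + 1989
4634 = 2×1989 + 656
1989 = 3×656 + 21
656 = 31×21 + 5
21 = 4×5 + 1
5 = 5×1 + 0
The gcd is 1. Working backward:
1 = 21 − 4·5
1 = −4·656 + 125·21
1 = 125·1989 − 379·656
1 = −379·4634 + 883·1989
1 = 883·131741 − 25103·4634
1 = −25103·268116 + 51089·131741
So 131741·51089 ≡ 1 (mod 268116).

51089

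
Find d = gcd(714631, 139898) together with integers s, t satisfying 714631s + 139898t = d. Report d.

Repeated division:
714631 = 5·139898 + 15141
139898 = 9·15141 + 3629
15141 = 4·3629 + 625
3629 = 5·625 + 504
625 = 1·504 + 121
504 = 4·121 + 20
121 = 6·20 + 1
20 = 20·1 + 0
gcd(714631, 139898) = 1.
Working backward:
1 = 121 − 6·20
1 = −6·504 + 25·121
1 = 25·625 − 31·504
1 = −31·3629 + 180·625
1 = 180·15141 − 751·3629
1 = −751·139898 + 6939·15141
1 = 6939·714631 − 35446·139898
So 1 = (6939)·714631 + (-35446)·139898.

1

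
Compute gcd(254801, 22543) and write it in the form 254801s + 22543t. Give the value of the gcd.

Apply Euclid's algorithm to 254801 and 22543:
254801 = 11×22543 + 6828
22543 = 3×6828 + 2059
6828 = 3×2059 + 651
2059 = 3×651 + 106
651 = 6×106 + 15
106 = 7×15 + 1
15 = 15×1 + 0
gcd(254801, 22543) = 1.
Working backward:
1 = 106 − 7·15
1 = −7·651 + 43·106
1 = 43·2059 − 136·651
1 = −136·6828 + 451·2059
1 = 451·22543 − 1489·6828
1 = −1489·254801 + 16830·22543
So 1 = (-1489)·254801 + (16830)·22543.

1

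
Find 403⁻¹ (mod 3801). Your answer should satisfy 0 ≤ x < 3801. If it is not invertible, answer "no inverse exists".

Extended Euclidean algorithm:
3801 = 9·403 + 174
403 = 2·174 + 55
174 = 3·55 + 9
55 = 6·9 + 1
9 = 9·1 + 0
Since gcd(403, 3801) = 1, back-substitute to write 1 as a combination:
1 = 55 − 6·9
1 = −6·174 + 19·55
1 = 19·403 − 44·174
1 = −44·3801 + 415·403
So 403·415 ≡ 1 (mod 3801).

415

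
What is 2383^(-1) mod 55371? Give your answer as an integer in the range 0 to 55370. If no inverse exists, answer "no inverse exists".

Run Euclid on (55371, 2383):
55371 = 23×2383 + 562
2383 = 4×562 + 135
562 = 4×135 + 22
135 = 6×22 + 3
22 = 7×3 + 1
3 = 3×1 + 0
gcd = 1, so the inverse exists. Back-substitute:
1 = 22 − 7·3
1 = −7·135 + 43·22
1 = 43·562 − 179·135
1 = −179·2383 + 759·562
1 = 759·55371 − 17636·2383
So 2383·(-17636) ≡ 1 (mod 55371), and -17636 ≡ 37735 (mod 55371).

37735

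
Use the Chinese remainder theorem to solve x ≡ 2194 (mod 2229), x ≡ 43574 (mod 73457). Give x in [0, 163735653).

161428603

Write x = 2194 + 2229·k. Then 2229·k ≡ 43574 − 2194 ≡ 41380 (mod 73457).
Need 2229⁻¹ mod 73457. Extended Euclid on (73457, 2229):
73457 = 32×2229 + 2129
2229 = 1×2129 + 100
2129 = 21×100 + 29
100 = 3×29 + 13
29 = 2×13 + 3
13 = 4×3 + 1
3 = 3×1 + 0
Back-substitute:
1 = 13 − 4·3
1 = −4·29 + 9·13
1 = 9·100 − 31·29
1 = −31·2129 + 660·100
1 = 660·2229 − 691·2129
1 = −691·73457 + 22772·2229
2229⁻¹ ≡ 22772 (mod 73457), so k ≡ 22772·41380 ≡ 72421 (mod 73457).
x = 2194 + 2229·72421 = 161428603.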